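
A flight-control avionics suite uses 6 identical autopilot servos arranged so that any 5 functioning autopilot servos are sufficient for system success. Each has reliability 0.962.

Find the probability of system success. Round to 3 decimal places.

R = Σ_{i=5}^{6} C(6,i) p^i (1−p)^{6−i} with p = 0.962
C(6,5)·0.962^5·0.038^1 = 0.18785
C(6,6)·0.962^6·0.038^0 = 0.79259
Sum = 0.980

0.980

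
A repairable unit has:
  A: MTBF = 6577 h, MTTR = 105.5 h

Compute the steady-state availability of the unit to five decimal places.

0.98421

A(A) = MTBF/(MTBF+MTTR) = 6577/(6577+105.5) = 0.98421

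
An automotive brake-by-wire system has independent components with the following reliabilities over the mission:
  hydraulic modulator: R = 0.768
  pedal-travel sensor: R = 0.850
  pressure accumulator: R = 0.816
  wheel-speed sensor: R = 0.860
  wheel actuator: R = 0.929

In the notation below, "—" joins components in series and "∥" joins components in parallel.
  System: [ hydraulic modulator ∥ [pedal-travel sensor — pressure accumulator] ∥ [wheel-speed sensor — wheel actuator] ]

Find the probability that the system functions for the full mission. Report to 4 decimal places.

Series (pedal-travel sensor and pressure accumulator): 0.850000 × 0.816000 = 0.693600
Series (wheel-speed sensor and wheel actuator): 0.860000 × 0.929000 = 0.798940
Parallel (hydraulic modulator, [0.693600], and [0.798940]): 1 − (1 − 0.768000)(1 − 0.693600)(1 − 0.798940) = 0.9857

0.9857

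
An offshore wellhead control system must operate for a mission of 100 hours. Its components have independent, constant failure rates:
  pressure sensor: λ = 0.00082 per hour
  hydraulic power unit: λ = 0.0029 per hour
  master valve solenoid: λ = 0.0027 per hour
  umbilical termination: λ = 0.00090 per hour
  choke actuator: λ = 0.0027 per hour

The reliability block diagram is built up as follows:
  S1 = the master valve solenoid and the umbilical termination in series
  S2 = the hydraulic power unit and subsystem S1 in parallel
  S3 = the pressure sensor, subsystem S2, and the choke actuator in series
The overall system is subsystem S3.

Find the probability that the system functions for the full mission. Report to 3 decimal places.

R(pressure sensor) = exp(−0.00082 × 100) = 0.92127
R(hydraulic power unit) = exp(−0.0029 × 100) = 0.74826
R(master valve solenoid) = exp(−0.0027 × 100) = 0.76338
R(umbilical termination) = exp(−0.00090 × 100) = 0.91393
R(choke actuator) = exp(−0.0027 × 100) = 0.76338
Series (master valve solenoid and umbilical termination): 0.76338 × 0.91393 = 0.69768
Parallel (hydraulic power unit and [0.69768]): 1 − (1 − 0.74826)(1 − 0.69768) = 0.92389
Series (pressure sensor, [0.92389], and choke actuator): 0.92127 × 0.92389 × 0.76338 = 0.650

0.650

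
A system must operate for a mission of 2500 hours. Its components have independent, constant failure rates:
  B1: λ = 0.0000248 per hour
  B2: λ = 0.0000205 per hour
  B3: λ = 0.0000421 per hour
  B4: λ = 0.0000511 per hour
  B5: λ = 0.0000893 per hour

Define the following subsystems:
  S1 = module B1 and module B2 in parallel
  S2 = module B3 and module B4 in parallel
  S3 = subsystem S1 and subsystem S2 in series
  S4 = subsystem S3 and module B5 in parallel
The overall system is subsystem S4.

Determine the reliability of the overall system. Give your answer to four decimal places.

R(B1) = exp(−0.0000248 × 2500) = 0.939883
R(B2) = exp(−0.0000205 × 2500) = 0.950041
R(B3) = exp(−0.0000421 × 2500) = 0.900099
R(B4) = exp(−0.0000511 × 2500) = 0.880073
R(B5) = exp(−0.0000893 × 2500) = 0.799915
Parallel (B1 and B2): 1 − (1 − 0.939883)(1 − 0.950041) = 0.996997
Parallel (B3 and B4): 1 − (1 − 0.900099)(1 − 0.880073) = 0.988019
Series ([0.996997] and [0.988019]): 0.996997 × 0.988019 = 0.985052
Parallel ([0.985052] and B5): 1 − (1 − 0.985052)(1 − 0.799915) = 0.9970

0.9970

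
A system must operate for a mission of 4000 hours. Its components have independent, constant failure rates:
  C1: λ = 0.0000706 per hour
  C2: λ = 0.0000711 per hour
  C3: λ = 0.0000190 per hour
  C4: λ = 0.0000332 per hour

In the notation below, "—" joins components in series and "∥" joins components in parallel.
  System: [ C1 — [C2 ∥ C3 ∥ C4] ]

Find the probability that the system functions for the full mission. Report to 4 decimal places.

0.7523

R(C1) = exp(−0.0000706 × 4000) = 0.753972
R(C2) = exp(−0.0000711 × 4000) = 0.752466
R(C3) = exp(−0.0000190 × 4000) = 0.926816
R(C4) = exp(−0.0000332 × 4000) = 0.875640
Parallel (C2, C3, and C4): 1 − (1 − 0.752466)(1 − 0.926816)(1 − 0.875640) = 0.997747
Series (C1 and [0.997747]): 0.753972 × 0.997747 = 0.7523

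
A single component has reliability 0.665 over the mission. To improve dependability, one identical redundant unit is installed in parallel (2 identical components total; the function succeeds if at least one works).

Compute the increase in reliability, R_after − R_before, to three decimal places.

R_before = 0.665
R_after = 1 − (1 − 0.665)^2 = 0.888
ΔR = 0.888 − 0.665 = 0.223

0.223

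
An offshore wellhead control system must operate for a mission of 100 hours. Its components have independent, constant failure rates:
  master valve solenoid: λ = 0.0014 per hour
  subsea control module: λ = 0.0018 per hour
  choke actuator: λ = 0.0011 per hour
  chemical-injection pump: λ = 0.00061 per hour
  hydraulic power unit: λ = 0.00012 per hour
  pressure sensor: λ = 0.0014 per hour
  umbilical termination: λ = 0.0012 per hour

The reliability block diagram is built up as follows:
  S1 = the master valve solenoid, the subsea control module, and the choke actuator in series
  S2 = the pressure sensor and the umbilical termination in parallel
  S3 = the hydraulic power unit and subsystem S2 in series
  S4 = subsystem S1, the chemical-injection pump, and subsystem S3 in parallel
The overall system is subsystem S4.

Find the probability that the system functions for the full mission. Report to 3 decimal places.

R(master valve solenoid) = exp(−0.0014 × 100) = 0.86936
R(subsea control module) = exp(−0.0018 × 100) = 0.83527
R(choke actuator) = exp(−0.0011 × 100) = 0.89583
R(chemical-injection pump) = exp(−0.00061 × 100) = 0.94082
R(hydraulic power unit) = exp(−0.00012 × 100) = 0.98807
R(pressure sensor) = exp(−0.0014 × 100) = 0.86936
R(umbilical termination) = exp(−0.0012 × 100) = 0.88692
Series (master valve solenoid, subsea control module, and choke actuator): 0.86936 × 0.83527 × 0.89583 = 0.65051
Parallel (pressure sensor and umbilical termination): 1 − (1 − 0.86936)(1 − 0.88692) = 0.98523
Series (hydraulic power unit and [0.98523]): 0.98807 × 0.98523 = 0.97348
Parallel ([0.65051], chemical-injection pump, and [0.97348]): 1 − (1 − 0.65051)(1 − 0.94082)(1 − 0.97348) = 0.999

0.999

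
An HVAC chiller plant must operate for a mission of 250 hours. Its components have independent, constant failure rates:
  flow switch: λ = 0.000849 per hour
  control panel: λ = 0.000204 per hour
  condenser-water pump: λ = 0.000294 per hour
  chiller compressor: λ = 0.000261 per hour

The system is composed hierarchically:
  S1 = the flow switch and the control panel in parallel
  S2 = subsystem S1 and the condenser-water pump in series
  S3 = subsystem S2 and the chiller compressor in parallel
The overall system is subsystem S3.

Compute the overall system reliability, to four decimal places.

0.9950

R(flow switch) = exp(−0.000849 × 250) = 0.808762
R(control panel) = exp(−0.000204 × 250) = 0.950279
R(condenser-water pump) = exp(−0.000294 × 250) = 0.929136
R(chiller compressor) = exp(−0.000261 × 250) = 0.936833
Parallel (flow switch and control panel): 1 − (1 − 0.808762)(1 − 0.950279) = 0.990491
Series ([0.990491] and condenser-water pump): 0.990491 × 0.929136 = 0.920301
Parallel ([0.920301] and chiller compressor): 1 − (1 − 0.920301)(1 − 0.936833) = 0.9950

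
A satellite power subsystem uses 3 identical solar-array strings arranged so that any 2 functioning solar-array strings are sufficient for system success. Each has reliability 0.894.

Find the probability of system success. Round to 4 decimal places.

R = Σ_{i=2}^{3} C(3,i) p^i (1−p)^{3−i} with p = 0.894
C(3,2)·0.894^2·0.106^1 = 0.254157
C(3,3)·0.894^3·0.106^0 = 0.714517
Sum = 0.9687

0.9687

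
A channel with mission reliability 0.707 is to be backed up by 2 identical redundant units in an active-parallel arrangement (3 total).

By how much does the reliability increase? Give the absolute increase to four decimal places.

0.2678

R_before = 0.707
R_after = 1 − (1 − 0.707)^3 = 0.9748
ΔR = 0.9748 − 0.707 = 0.2678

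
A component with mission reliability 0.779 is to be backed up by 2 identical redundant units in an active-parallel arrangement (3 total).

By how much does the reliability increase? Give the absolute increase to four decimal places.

R_before = 0.779
R_after = 1 − (1 − 0.779)^3 = 0.9892
ΔR = 0.9892 − 0.779 = 0.2102

0.2102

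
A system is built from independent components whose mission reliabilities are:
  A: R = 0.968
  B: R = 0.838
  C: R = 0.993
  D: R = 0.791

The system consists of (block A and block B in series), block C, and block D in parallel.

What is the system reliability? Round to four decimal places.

0.9997

Series (A and B): 0.968000 × 0.838000 = 0.811184
Parallel ([0.811184], C, and D): 1 − (1 − 0.811184)(1 − 0.993000)(1 − 0.791000) = 0.9997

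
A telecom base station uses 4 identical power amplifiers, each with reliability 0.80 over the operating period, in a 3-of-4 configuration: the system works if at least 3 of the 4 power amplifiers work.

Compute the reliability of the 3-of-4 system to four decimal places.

0.8192

R = Σ_{i=3}^{4} C(4,i) p^i (1−p)^{4−i} with p = 0.80
C(4,3)·0.80^3·0.20^1 = 0.409600
C(4,4)·0.80^4·0.20^0 = 0.409600
Sum = 0.8192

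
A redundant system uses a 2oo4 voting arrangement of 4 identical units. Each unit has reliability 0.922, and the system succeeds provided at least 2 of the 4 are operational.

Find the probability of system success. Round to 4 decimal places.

R = Σ_{i=2}^{4} C(4,i) p^i (1−p)^{4−i} with p = 0.922
C(4,2)·0.922^2·0.078^2 = 0.031031
C(4,3)·0.922^3·0.078^1 = 0.244539
C(4,4)·0.922^4·0.078^0 = 0.722643
Sum = 0.9982

0.9982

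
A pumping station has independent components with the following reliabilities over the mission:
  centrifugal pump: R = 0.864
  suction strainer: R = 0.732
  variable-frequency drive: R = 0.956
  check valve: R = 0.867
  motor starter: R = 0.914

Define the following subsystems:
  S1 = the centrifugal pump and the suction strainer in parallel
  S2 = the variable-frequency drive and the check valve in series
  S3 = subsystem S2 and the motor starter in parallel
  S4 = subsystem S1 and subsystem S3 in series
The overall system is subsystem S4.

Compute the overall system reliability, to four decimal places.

Parallel (centrifugal pump and suction strainer): 1 − (1 − 0.864000)(1 − 0.732000) = 0.963552
Series (variable-frequency drive and check valve): 0.956000 × 0.867000 = 0.828852
Parallel ([0.828852] and motor starter): 1 − (1 − 0.828852)(1 − 0.914000) = 0.985281
Series ([0.963552] and [0.985281]): 0.963552 × 0.985281 = 0.9494

0.9494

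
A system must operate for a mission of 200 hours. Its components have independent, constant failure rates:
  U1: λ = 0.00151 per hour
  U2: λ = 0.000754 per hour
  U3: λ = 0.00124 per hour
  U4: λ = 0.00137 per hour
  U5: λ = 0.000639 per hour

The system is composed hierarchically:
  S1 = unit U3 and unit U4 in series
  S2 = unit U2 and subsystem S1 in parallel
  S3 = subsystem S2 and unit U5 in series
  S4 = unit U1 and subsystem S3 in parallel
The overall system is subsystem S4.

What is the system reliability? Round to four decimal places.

0.9557

R(U1) = exp(−0.00151 × 200) = 0.739338
R(U2) = exp(−0.000754 × 200) = 0.860020
R(U3) = exp(−0.00124 × 200) = 0.780360
R(U4) = exp(−0.00137 × 200) = 0.760332
R(U5) = exp(−0.000639 × 200) = 0.880029
Series (U3 and U4): 0.780360 × 0.760332 = 0.593333
Parallel (U2 and [0.593333]): 1 − (1 − 0.860020)(1 − 0.593333) = 0.943075
Series ([0.943075] and U5): 0.943075 × 0.880029 = 0.829933
Parallel (U1 and [0.829933]): 1 − (1 − 0.739338)(1 − 0.829933) = 0.9557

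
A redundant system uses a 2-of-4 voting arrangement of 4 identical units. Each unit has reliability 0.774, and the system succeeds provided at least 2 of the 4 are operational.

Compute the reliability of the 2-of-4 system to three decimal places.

0.962

R = Σ_{i=2}^{4} C(4,i) p^i (1−p)^{4−i} with p = 0.774
C(4,2)·0.774^2·0.226^2 = 0.18359
C(4,3)·0.774^3·0.226^1 = 0.41917
C(4,4)·0.774^4·0.226^0 = 0.35889
Sum = 0.962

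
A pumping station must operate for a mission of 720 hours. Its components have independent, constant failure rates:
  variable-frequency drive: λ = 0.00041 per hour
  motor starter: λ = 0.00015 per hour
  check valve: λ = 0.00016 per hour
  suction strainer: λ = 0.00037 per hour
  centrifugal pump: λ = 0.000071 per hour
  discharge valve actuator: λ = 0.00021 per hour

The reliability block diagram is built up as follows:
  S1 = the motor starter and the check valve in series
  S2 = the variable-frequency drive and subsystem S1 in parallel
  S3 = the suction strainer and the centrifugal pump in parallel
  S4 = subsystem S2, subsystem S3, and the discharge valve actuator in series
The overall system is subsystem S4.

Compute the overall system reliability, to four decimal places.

0.8062

R(variable-frequency drive) = exp(−0.00041 × 720) = 0.744383
R(motor starter) = exp(−0.00015 × 720) = 0.897628
R(check valve) = exp(−0.00016 × 720) = 0.891188
R(suction strainer) = exp(−0.00037 × 720) = 0.766133
R(centrifugal pump) = exp(−0.000071 × 720) = 0.950165
R(discharge valve actuator) = exp(−0.00021 × 720) = 0.859676
Series (motor starter and check valve): 0.897628 × 0.891188 = 0.799955
Parallel (variable-frequency drive and [0.799955]): 1 − (1 − 0.744383)(1 − 0.799955) = 0.948865
Parallel (suction strainer and centrifugal pump): 1 − (1 − 0.766133)(1 − 0.950165) = 0.988345
Series ([0.948865], [0.988345], and discharge valve actuator): 0.948865 × 0.988345 × 0.859676 = 0.8062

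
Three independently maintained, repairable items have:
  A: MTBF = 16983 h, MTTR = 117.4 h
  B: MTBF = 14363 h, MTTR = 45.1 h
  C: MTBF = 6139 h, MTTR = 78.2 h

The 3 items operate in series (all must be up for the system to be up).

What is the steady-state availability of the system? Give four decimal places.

A(A) = MTBF/(MTBF+MTTR) = 16983/(16983+117.4) = 0.993135
A(B) = MTBF/(MTBF+MTTR) = 14363/(14363+45.1) = 0.996870
A(C) = MTBF/(MTBF+MTTR) = 6139/(6139+78.2) = 0.987422
Series availability: 0.993135 × 0.996870 × 0.987422 = 0.9776

0.9776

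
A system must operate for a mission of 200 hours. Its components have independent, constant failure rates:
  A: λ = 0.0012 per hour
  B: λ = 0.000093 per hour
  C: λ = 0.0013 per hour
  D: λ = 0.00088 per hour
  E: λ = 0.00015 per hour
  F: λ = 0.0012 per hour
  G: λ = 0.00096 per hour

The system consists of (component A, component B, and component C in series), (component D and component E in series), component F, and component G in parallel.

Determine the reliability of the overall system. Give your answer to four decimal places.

R(A) = exp(−0.0012 × 200) = 0.786628
R(B) = exp(−0.000093 × 200) = 0.981572
R(C) = exp(−0.0013 × 200) = 0.771052
R(D) = exp(−0.00088 × 200) = 0.838618
R(E) = exp(−0.00015 × 200) = 0.970446
R(F) = exp(−0.0012 × 200) = 0.786628
R(G) = exp(−0.00096 × 200) = 0.825307
Series (A, B, and C): 0.786628 × 0.981572 × 0.771052 = 0.595354
Series (D and E): 0.838618 × 0.970446 = 0.813833
Parallel ([0.595354], [0.813833], F, and G): 1 − (1 − 0.595354)(1 − 0.813833)(1 − 0.786628)(1 − 0.825307) = 0.9972

0.9972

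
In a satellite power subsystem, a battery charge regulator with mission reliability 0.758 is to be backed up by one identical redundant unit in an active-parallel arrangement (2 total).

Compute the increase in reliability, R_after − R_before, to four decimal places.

R_before = 0.758
R_after = 1 − (1 − 0.758)^2 = 0.9414
ΔR = 0.9414 − 0.758 = 0.1834

0.1834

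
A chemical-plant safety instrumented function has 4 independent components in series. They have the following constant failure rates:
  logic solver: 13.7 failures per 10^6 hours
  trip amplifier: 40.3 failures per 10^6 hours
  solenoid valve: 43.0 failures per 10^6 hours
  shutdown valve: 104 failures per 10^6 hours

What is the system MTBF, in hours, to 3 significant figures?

Series of exponential components: λ_sys = Σ λ_i
λ_sys = 0.0000137 + 0.0000403 + 0.0000430 + 0.000104 = 2.0100e-04 /h
MTBF = 1 / λ_sys = 4980 h

4980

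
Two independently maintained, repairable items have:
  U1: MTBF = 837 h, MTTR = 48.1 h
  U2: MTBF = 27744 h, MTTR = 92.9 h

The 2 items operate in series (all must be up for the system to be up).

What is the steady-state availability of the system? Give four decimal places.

0.9425

A(U1) = MTBF/(MTBF+MTTR) = 837/(837+48.1) = 0.945656
A(U2) = MTBF/(MTBF+MTTR) = 27744/(27744+92.9) = 0.996663
Series availability: 0.945656 × 0.996663 = 0.9425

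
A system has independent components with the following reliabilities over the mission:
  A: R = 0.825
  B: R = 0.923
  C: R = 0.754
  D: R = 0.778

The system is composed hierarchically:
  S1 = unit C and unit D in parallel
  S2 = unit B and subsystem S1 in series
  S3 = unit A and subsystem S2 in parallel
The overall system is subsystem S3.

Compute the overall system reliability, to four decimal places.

Parallel (C and D): 1 − (1 − 0.754000)(1 − 0.778000) = 0.945388
Series (B and [0.945388]): 0.923000 × 0.945388 = 0.872593
Parallel (A and [0.872593]): 1 − (1 − 0.825000)(1 − 0.872593) = 0.9777

0.9777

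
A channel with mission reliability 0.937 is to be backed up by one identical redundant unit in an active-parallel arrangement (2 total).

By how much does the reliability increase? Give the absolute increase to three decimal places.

0.059

R_before = 0.937
R_after = 1 − (1 − 0.937)^2 = 0.996
ΔR = 0.996 − 0.937 = 0.059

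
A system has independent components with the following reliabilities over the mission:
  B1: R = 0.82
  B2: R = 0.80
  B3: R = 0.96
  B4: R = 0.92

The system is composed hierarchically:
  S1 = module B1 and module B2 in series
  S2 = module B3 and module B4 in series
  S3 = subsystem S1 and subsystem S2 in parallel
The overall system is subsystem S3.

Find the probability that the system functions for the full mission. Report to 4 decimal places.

0.9598

Series (B1 and B2): 0.820000 × 0.800000 = 0.656000
Series (B3 and B4): 0.960000 × 0.920000 = 0.883200
Parallel ([0.656000] and [0.883200]): 1 − (1 − 0.656000)(1 − 0.883200) = 0.9598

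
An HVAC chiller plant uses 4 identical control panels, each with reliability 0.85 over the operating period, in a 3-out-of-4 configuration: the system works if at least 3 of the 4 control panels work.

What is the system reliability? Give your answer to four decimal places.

R = Σ_{i=3}^{4} C(4,i) p^i (1−p)^{4−i} with p = 0.85
C(4,3)·0.85^3·0.15^1 = 0.368475
C(4,4)·0.85^4·0.15^0 = 0.522006
Sum = 0.8905

0.8905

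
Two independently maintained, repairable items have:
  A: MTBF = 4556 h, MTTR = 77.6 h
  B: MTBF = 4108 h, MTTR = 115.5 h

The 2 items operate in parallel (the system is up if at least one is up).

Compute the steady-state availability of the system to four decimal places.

A(A) = MTBF/(MTBF+MTTR) = 4556/(4556+77.6) = 0.983253
A(B) = MTBF/(MTBF+MTTR) = 4108/(4108+115.5) = 0.972653
Parallel availability: 1 − (1 − 0.983253)(1 − 0.972653) = 0.9995

0.9995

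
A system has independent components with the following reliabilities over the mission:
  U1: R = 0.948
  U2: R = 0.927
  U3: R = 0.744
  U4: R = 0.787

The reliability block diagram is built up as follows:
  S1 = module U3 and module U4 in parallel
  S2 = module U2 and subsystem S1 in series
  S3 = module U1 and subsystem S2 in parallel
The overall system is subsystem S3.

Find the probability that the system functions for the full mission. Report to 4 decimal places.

Parallel (U3 and U4): 1 − (1 − 0.744000)(1 − 0.787000) = 0.945472
Series (U2 and [0.945472]): 0.927000 × 0.945472 = 0.876453
Parallel (U1 and [0.876453]): 1 − (1 − 0.948000)(1 − 0.876453) = 0.9936

0.9936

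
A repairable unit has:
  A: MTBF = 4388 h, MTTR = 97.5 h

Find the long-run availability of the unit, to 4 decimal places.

0.9783

A(A) = MTBF/(MTBF+MTTR) = 4388/(4388+97.5) = 0.9783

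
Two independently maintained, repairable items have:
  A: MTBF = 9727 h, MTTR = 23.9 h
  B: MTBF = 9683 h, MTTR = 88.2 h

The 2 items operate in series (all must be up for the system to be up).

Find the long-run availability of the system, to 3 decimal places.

A(A) = MTBF/(MTBF+MTTR) = 9727/(9727+23.9) = 0.997549
A(B) = MTBF/(MTBF+MTTR) = 9683/(9683+88.2) = 0.990973
Series availability: 0.997549 × 0.990973 = 0.989

0.989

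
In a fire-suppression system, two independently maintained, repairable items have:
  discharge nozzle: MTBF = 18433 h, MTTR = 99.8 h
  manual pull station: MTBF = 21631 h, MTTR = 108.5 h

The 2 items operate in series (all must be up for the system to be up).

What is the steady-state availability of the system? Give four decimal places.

0.9897

A(discharge nozzle) = MTBF/(MTBF+MTTR) = 18433/(18433+99.8) = 0.994615
A(manual pull station) = MTBF/(MTBF+MTTR) = 21631/(21631+108.5) = 0.995009
Series availability: 0.994615 × 0.995009 = 0.9897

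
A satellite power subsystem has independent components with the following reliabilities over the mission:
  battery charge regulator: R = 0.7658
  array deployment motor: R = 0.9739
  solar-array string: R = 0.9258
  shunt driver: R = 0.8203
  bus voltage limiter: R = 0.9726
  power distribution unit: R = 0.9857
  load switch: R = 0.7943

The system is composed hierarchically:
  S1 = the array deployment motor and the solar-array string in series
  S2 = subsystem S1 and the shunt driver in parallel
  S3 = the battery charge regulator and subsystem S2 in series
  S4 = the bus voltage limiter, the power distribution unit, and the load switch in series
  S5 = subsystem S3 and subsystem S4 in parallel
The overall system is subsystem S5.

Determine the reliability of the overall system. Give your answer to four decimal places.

Series (array deployment motor and solar-array string): 0.973900 × 0.925800 = 0.901637
Parallel ([0.901637] and shunt driver): 1 − (1 − 0.901637)(1 − 0.820300) = 0.982324
Series (battery charge regulator and [0.982324]): 0.765800 × 0.982324 = 0.752264
Series (bus voltage limiter, power distribution unit, and load switch): 0.972600 × 0.985700 × 0.794300 = 0.761489
Parallel ([0.752264] and [0.761489]): 1 − (1 − 0.752264)(1 − 0.761489) = 0.9409

0.9409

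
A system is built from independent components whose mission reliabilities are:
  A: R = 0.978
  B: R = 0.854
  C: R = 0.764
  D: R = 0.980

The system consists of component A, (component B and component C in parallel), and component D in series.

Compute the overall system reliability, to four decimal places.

0.9254

Parallel (B and C): 1 − (1 − 0.854000)(1 − 0.764000) = 0.965544
Series (A, [0.965544], and D): 0.978000 × 0.965544 × 0.980000 = 0.9254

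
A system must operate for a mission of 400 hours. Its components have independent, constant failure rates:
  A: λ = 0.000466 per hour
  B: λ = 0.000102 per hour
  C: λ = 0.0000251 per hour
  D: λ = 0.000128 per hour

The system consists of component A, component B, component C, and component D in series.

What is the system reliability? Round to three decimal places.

R(A) = exp(−0.000466 × 400) = 0.82994
R(B) = exp(−0.000102 × 400) = 0.96002
R(C) = exp(−0.0000251 × 400) = 0.99001
R(D) = exp(−0.000128 × 400) = 0.95009
Series (A, B, C, and D): 0.82994 × 0.96002 × 0.99001 × 0.95009 = 0.749

0.749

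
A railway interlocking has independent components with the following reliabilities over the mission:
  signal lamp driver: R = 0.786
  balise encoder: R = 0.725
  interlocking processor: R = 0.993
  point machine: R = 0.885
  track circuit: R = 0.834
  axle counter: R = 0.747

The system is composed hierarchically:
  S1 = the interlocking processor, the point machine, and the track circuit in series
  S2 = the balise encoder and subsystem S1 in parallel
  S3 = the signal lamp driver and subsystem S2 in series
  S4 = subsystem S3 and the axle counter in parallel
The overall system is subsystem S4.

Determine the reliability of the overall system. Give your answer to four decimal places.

Series (interlocking processor, point machine, and track circuit): 0.993000 × 0.885000 × 0.834000 = 0.732923
Parallel (balise encoder and [0.732923]): 1 − (1 − 0.725000)(1 − 0.732923) = 0.926554
Series (signal lamp driver and [0.926554]): 0.786000 × 0.926554 = 0.728271
Parallel ([0.728271] and axle counter): 1 − (1 − 0.728271)(1 − 0.747000) = 0.9313

0.9313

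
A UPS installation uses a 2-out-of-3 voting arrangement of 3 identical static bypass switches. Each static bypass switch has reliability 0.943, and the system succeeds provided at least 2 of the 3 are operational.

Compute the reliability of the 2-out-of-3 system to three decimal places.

R = Σ_{i=2}^{3} C(3,i) p^i (1−p)^{3−i} with p = 0.943
C(3,2)·0.943^2·0.057^1 = 0.15206
C(3,3)·0.943^3·0.057^0 = 0.83856
Sum = 0.991

0.991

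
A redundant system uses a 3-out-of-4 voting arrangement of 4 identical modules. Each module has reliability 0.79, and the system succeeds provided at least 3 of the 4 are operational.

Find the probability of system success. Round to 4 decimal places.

R = Σ_{i=3}^{4} C(4,i) p^i (1−p)^{4−i} with p = 0.79
C(4,3)·0.79^3·0.21^1 = 0.414153
C(4,4)·0.79^4·0.21^0 = 0.389501
Sum = 0.8037

0.8037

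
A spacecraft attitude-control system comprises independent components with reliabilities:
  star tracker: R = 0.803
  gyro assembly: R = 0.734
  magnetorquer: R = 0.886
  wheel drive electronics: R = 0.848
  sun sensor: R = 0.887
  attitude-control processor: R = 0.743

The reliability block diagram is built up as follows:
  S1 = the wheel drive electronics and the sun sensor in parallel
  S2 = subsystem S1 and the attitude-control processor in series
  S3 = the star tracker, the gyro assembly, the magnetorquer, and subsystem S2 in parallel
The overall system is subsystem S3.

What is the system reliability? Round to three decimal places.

Parallel (wheel drive electronics and sun sensor): 1 − (1 − 0.84800)(1 − 0.88700) = 0.98282
Series ([0.98282] and attitude-control processor): 0.98282 × 0.74300 = 0.73024
Parallel (star tracker, gyro assembly, magnetorquer, and [0.73024]): 1 − (1 − 0.80300)(1 − 0.73400)(1 − 0.88600)(1 − 0.73024) = 0.998

0.998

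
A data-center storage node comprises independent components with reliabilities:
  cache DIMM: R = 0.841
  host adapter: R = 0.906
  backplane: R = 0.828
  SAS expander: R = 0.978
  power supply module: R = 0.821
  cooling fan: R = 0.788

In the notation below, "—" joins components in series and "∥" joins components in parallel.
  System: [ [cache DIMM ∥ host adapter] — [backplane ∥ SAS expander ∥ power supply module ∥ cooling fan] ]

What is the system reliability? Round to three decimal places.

Parallel (cache DIMM and host adapter): 1 − (1 − 0.84100)(1 − 0.90600) = 0.98505
Parallel (backplane, SAS expander, power supply module, and cooling fan): 1 − (1 − 0.82800)(1 − 0.97800)(1 − 0.82100)(1 − 0.78800) = 0.99986
Series ([0.98505] and [0.99986]): 0.98505 × 0.99986 = 0.985

0.985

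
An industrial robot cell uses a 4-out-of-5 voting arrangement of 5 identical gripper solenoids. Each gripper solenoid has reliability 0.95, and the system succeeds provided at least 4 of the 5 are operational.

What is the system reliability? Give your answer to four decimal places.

0.9774

R = Σ_{i=4}^{5} C(5,i) p^i (1−p)^{5−i} with p = 0.95
C(5,4)·0.95^4·0.05^1 = 0.203627
C(5,5)·0.95^5·0.05^0 = 0.773781
Sum = 0.9774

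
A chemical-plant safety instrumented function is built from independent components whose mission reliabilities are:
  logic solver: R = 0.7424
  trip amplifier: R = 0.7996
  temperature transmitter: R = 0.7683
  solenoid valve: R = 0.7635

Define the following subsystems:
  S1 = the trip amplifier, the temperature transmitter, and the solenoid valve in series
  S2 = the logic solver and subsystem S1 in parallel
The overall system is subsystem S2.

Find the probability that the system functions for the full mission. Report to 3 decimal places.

Series (trip amplifier, temperature transmitter, and solenoid valve): 0.79960 × 0.76830 × 0.76350 = 0.46904
Parallel (logic solver and [0.46904]): 1 − (1 − 0.74240)(1 − 0.46904) = 0.863

0.863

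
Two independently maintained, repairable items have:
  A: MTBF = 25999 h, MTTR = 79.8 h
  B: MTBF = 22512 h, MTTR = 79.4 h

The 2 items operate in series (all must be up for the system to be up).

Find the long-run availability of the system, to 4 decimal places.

0.9934

A(A) = MTBF/(MTBF+MTTR) = 25999/(25999+79.8) = 0.996940
A(B) = MTBF/(MTBF+MTTR) = 22512/(22512+79.4) = 0.996485
Series availability: 0.996940 × 0.996485 = 0.9934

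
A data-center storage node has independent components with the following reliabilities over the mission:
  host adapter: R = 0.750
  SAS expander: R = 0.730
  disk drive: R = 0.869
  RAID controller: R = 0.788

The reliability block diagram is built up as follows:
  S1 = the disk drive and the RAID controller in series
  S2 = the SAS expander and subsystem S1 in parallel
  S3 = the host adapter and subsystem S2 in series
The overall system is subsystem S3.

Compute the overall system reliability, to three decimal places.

Series (disk drive and RAID controller): 0.86900 × 0.78800 = 0.68477
Parallel (SAS expander and [0.68477]): 1 − (1 − 0.73000)(1 − 0.68477) = 0.91489
Series (host adapter and [0.91489]): 0.75000 × 0.91489 = 0.686

0.686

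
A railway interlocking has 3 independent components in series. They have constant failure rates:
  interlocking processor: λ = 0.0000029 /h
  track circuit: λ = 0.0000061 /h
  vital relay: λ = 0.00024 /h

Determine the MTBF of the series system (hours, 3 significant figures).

Series of exponential components: λ_sys = Σ λ_i
λ_sys = 0.0000029 + 0.0000061 + 0.00024 = 2.4900e-04 /h
MTBF = 1 / λ_sys = 4020 h

4020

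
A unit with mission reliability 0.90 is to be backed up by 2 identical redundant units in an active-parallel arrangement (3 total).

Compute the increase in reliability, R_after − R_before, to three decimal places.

R_before = 0.90
R_after = 1 − (1 − 0.90)^3 = 0.999
ΔR = 0.999 − 0.90 = 0.099

0.099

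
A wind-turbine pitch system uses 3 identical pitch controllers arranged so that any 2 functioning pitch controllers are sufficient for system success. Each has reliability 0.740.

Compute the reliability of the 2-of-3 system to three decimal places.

0.832

R = Σ_{i=2}^{3} C(3,i) p^i (1−p)^{3−i} with p = 0.740
C(3,2)·0.740^2·0.260^1 = 0.42713
C(3,3)·0.740^3·0.260^0 = 0.40522
Sum = 0.832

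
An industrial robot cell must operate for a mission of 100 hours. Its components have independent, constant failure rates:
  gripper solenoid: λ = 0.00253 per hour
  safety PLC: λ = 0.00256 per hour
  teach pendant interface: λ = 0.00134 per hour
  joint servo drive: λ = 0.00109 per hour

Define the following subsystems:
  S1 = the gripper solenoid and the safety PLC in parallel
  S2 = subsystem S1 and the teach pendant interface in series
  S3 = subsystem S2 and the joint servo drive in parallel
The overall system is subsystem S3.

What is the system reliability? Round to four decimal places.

R(gripper solenoid) = exp(−0.00253 × 100) = 0.776468
R(safety PLC) = exp(−0.00256 × 100) = 0.774142
R(teach pendant interface) = exp(−0.00134 × 100) = 0.874590
R(joint servo drive) = exp(−0.00109 × 100) = 0.896730
Parallel (gripper solenoid and safety PLC): 1 − (1 − 0.776468)(1 − 0.774142) = 0.949514
Series ([0.949514] and teach pendant interface): 0.949514 × 0.874590 = 0.830435
Parallel ([0.830435] and joint servo drive): 1 − (1 − 0.830435)(1 − 0.896730) = 0.9825

0.9825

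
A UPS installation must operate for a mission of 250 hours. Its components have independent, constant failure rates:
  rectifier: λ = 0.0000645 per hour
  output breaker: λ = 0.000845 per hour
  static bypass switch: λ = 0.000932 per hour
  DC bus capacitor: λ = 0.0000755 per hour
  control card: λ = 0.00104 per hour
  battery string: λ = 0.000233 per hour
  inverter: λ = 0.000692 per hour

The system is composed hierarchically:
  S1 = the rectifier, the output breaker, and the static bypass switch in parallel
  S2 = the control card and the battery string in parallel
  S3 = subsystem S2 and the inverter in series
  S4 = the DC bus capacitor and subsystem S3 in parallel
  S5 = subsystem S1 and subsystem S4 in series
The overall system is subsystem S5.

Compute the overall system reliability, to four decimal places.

R(rectifier) = exp(−0.0000645 × 250) = 0.984004
R(output breaker) = exp(−0.000845 × 250) = 0.809572
R(static bypass switch) = exp(−0.000932 × 250) = 0.792154
R(DC bus capacitor) = exp(−0.0000755 × 250) = 0.981302
R(control card) = exp(−0.00104 × 250) = 0.771052
R(battery string) = exp(−0.000233 × 250) = 0.943414
R(inverter) = exp(−0.000692 × 250) = 0.841138
Parallel (rectifier, output breaker, and static bypass switch): 1 − (1 − 0.984004)(1 − 0.809572)(1 − 0.792154) = 0.999367
Parallel (control card and battery string): 1 − (1 − 0.771052)(1 − 0.943414) = 0.987045
Series ([0.987045] and inverter): 0.987045 × 0.841138 = 0.830241
Parallel (DC bus capacitor and [0.830241]): 1 − (1 − 0.981302)(1 − 0.830241) = 0.996826
Series ([0.999367] and [0.996826]): 0.999367 × 0.996826 = 0.9962

0.9962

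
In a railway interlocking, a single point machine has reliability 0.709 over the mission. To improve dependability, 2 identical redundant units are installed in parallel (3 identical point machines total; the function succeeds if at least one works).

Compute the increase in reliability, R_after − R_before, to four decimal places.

R_before = 0.709
R_after = 1 − (1 − 0.709)^3 = 0.9754
ΔR = 0.9754 − 0.709 = 0.2664

0.2664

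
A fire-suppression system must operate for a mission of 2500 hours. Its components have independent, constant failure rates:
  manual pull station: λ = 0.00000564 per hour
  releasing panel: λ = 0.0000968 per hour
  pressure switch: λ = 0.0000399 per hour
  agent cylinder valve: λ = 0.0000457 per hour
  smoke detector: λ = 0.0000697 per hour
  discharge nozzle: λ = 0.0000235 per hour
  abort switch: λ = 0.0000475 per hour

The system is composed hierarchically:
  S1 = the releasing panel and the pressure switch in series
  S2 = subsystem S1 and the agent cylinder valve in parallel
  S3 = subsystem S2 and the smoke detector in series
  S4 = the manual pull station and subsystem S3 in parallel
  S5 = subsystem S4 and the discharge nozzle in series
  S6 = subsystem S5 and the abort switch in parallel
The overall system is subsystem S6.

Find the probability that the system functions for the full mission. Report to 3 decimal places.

0.993

R(manual pull station) = exp(−0.00000564 × 2500) = 0.98600
R(releasing panel) = exp(−0.0000968 × 2500) = 0.78506
R(pressure switch) = exp(−0.0000399 × 2500) = 0.90506
R(agent cylinder valve) = exp(−0.0000457 × 2500) = 0.89203
R(smoke detector) = exp(−0.0000697 × 2500) = 0.84009
R(discharge nozzle) = exp(−0.0000235 × 2500) = 0.94294
R(abort switch) = exp(−0.0000475 × 2500) = 0.88803
Series (releasing panel and pressure switch): 0.78506 × 0.90506 = 0.71053
Parallel ([0.71053] and agent cylinder valve): 1 − (1 − 0.71053)(1 − 0.89203) = 0.96875
Series ([0.96875] and smoke detector): 0.96875 × 0.84009 = 0.81384
Parallel (manual pull station and [0.81384]): 1 − (1 − 0.98600)(1 − 0.81384) = 0.99739
Series ([0.99739] and discharge nozzle): 0.99739 × 0.94294 = 0.94048
Parallel ([0.94048] and abort switch): 1 − (1 − 0.94048)(1 − 0.88803) = 0.993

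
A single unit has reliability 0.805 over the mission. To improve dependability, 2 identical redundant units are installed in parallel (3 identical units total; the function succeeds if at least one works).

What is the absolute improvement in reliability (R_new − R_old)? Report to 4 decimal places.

R_before = 0.805
R_after = 1 − (1 − 0.805)^3 = 0.9926
ΔR = 0.9926 − 0.805 = 0.1876

0.1876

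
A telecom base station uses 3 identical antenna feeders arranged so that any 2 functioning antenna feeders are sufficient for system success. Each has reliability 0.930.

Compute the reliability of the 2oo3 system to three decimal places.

0.986

R = Σ_{i=2}^{3} C(3,i) p^i (1−p)^{3−i} with p = 0.930
C(3,2)·0.930^2·0.070^1 = 0.18163
C(3,3)·0.930^3·0.070^0 = 0.80436
Sum = 0.986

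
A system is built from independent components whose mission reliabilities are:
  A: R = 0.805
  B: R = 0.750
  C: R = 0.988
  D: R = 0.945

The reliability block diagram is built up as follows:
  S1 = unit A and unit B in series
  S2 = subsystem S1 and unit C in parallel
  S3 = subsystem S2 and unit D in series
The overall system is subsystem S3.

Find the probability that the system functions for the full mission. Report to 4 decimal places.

Series (A and B): 0.805000 × 0.750000 = 0.603750
Parallel ([0.603750] and C): 1 − (1 − 0.603750)(1 − 0.988000) = 0.995245
Series ([0.995245] and D): 0.995245 × 0.945000 = 0.9405

0.9405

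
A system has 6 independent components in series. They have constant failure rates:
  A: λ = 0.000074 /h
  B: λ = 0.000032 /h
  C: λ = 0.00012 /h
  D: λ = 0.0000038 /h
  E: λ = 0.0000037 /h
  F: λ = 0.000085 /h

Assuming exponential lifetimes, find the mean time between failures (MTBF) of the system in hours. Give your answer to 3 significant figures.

3140

Series of exponential components: λ_sys = Σ λ_i
λ_sys = 0.000074 + 0.000032 + 0.00012 + 0.0000038 + 0.0000037 + 0.000085 = 3.1850e-04 /h
MTBF = 1 / λ_sys = 3140 h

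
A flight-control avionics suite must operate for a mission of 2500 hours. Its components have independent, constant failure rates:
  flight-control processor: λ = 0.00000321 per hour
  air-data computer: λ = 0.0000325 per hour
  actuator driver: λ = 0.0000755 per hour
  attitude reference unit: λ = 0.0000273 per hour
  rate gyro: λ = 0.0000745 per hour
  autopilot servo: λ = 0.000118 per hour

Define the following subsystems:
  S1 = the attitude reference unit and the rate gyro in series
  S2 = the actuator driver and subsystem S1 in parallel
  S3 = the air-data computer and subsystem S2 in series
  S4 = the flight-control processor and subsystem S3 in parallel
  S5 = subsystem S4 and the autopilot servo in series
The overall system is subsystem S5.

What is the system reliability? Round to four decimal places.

0.7439

R(flight-control processor) = exp(−0.00000321 × 2500) = 0.992007
R(air-data computer) = exp(−0.0000325 × 2500) = 0.921963
R(actuator driver) = exp(−0.0000755 × 2500) = 0.827993
R(attitude reference unit) = exp(−0.0000273 × 2500) = 0.934027
R(rate gyro) = exp(−0.0000745 × 2500) = 0.830066
R(autopilot servo) = exp(−0.000118 × 2500) = 0.744532
Series (attitude reference unit and rate gyro): 0.934027 × 0.830066 = 0.775304
Parallel (actuator driver and [0.775304]): 1 − (1 − 0.827993)(1 − 0.775304) = 0.961351
Series (air-data computer and [0.961351]): 0.921963 × 0.961351 = 0.886330
Parallel (flight-control processor and [0.886330]): 1 − (1 − 0.992007)(1 − 0.886330) = 0.999091
Series ([0.999091] and autopilot servo): 0.999091 × 0.744532 = 0.7439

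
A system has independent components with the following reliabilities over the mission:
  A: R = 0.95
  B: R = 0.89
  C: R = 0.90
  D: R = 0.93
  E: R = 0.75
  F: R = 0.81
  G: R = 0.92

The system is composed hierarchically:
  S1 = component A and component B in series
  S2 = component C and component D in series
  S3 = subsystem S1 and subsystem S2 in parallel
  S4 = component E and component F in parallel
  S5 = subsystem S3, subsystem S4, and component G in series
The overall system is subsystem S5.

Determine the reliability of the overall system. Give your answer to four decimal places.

0.8542

Series (A and B): 0.950000 × 0.890000 = 0.845500
Series (C and D): 0.900000 × 0.930000 = 0.837000
Parallel ([0.845500] and [0.837000]): 1 − (1 − 0.845500)(1 − 0.837000) = 0.974817
Parallel (E and F): 1 − (1 − 0.750000)(1 − 0.810000) = 0.952500
Series ([0.974817], [0.952500], and G): 0.974817 × 0.952500 × 0.920000 = 0.8542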